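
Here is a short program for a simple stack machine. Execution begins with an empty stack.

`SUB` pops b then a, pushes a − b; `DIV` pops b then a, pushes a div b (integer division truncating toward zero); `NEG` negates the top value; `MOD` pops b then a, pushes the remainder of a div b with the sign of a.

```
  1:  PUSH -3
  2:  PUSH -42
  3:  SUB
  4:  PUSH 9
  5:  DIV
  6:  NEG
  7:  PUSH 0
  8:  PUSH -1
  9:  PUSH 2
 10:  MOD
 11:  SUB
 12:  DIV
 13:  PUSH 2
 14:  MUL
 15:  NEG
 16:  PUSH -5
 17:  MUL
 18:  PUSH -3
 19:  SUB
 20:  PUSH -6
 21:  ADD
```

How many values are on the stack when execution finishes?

PUSH -3  -> [-3]
PUSH -42 -> [-3, -42]
SUB      -> [39]
PUSH 9   -> [39, 9]
DIV      -> [4]
NEG      -> [-4]
PUSH 0   -> [-4, 0]
PUSH -1  -> [-4, 0, -1]
PUSH 2   -> [-4, 0, -1, 2]
MOD      -> [-4, 0, -1]
SUB      -> [-4, 1]
DIV      -> [-4]
PUSH 2   -> [-4, 2]
MUL      -> [-8]
NEG      -> [8]
PUSH -5  -> [8, -5]
MUL      -> [-40]
PUSH -3  -> [-40, -3]
SUB      -> [-37]
PUSH -6  -> [-37, -6]
ADD      -> [-43]

1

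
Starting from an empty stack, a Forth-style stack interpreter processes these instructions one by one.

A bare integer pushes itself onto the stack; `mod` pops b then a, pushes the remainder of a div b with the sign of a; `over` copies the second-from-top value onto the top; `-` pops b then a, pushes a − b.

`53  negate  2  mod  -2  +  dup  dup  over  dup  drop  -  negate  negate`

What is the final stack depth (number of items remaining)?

53     -> 53
negate -> -53
2      -> -53 2
mod    -> -1
-2     -> -1 -2
+      -> -3
dup    -> -3 -3
dup    -> -3 -3 -3
over   -> -3 -3 -3 -3
dup    -> -3 -3 -3 -3 -3
drop   -> -3 -3 -3 -3
-      -> -3 -3 0
negate -> -3 -3 0
negate -> -3 -3 0

3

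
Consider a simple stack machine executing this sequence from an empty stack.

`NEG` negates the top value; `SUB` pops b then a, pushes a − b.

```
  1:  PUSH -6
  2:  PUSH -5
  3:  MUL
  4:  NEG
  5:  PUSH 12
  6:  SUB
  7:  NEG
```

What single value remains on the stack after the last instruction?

PUSH -6 → [-6]
PUSH -5 → [-6, -5]
MUL     → [30]
NEG     → [-30]
PUSH 12 → [-30, 12]
SUB     → [-42]
NEG     → [42]

42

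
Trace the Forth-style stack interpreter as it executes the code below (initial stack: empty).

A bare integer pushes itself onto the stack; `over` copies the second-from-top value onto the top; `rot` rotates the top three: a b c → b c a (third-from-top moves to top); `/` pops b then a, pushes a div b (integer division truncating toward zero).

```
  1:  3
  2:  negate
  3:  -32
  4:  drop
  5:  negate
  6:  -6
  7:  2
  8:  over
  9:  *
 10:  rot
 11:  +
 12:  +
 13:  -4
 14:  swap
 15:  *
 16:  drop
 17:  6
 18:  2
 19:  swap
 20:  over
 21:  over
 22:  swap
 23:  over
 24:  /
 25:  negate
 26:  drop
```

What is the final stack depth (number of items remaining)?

3

3       [3]
negate  [-3]
-32     [-3, -32]
drop    [-3]
negate  [3]
-6      [3, -6]
2       [3, -6, 2]
over    [3, -6, 2, -6]
*       [3, -6, -12]
rot     [-6, -12, 3]
+       [-6, -9]
+       [-15]
-4      [-15, -4]
swap    [-4, -15]
*       [60]
drop    []
6       [6]
2       [6, 2]
swap    [2, 6]
over    [2, 6, 2]
over    [2, 6, 2, 6]
swap    [2, 6, 6, 2]
over    [2, 6, 6, 2, 6]
/       [2, 6, 6, 0]
negate  [2, 6, 6, 0]
drop    [2, 6, 6]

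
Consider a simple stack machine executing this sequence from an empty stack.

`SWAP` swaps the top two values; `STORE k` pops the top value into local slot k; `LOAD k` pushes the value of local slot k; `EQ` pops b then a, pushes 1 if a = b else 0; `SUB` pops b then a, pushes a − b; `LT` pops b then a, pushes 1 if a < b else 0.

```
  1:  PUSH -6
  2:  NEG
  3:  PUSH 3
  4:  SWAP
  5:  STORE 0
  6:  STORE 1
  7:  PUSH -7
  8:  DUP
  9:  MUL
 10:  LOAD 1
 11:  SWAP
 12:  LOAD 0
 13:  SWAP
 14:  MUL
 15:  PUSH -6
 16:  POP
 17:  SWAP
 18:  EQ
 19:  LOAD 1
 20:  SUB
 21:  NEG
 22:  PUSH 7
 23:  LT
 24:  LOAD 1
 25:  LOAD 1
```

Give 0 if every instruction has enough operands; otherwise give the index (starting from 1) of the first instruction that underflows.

PUSH -6 → [-6]
NEG     → [6]
PUSH 3  → [6, 3]
SWAP    → [3, 6]
STORE 0 → [3]
STORE 1 → []
PUSH -7 → [-7]
DUP     → [-7, -7]
MUL     → [49]
LOAD 1  → [49, 3]
SWAP    → [3, 49]
LOAD 0  → [3, 49, 6]
SWAP    → [3, 6, 49]
MUL     → [3, 294]
PUSH -6 → [3, 294, -6]
POP     → [3, 294]
SWAP    → [294, 3]
EQ      → [0]
LOAD 1  → [0, 3]
SUB     → [-3]
NEG     → [3]
PUSH 7  → [3, 7]
LT      → [1]
LOAD 1  → [1, 3]
LOAD 1  → [1, 3, 3]

0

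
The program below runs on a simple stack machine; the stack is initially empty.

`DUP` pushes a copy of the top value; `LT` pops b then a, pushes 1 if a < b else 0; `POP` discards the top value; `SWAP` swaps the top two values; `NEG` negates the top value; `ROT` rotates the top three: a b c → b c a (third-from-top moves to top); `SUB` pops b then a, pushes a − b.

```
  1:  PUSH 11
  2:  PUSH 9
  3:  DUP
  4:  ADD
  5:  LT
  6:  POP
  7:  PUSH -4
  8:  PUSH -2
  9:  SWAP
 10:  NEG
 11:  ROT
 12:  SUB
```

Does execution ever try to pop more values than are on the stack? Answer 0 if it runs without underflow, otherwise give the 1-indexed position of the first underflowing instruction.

11

PUSH 11 -> [11]
PUSH 9  -> [11, 9]
DUP     -> [11, 9, 9]
ADD     -> [11, 18]
LT      -> [1]
POP     -> []
PUSH -4 -> [-4]
PUSH -2 -> [-4, -2]
SWAP    -> [-2, -4]
NEG     -> [-2, 4]
ROT  — needs 3 operands, stack has 2 → underflow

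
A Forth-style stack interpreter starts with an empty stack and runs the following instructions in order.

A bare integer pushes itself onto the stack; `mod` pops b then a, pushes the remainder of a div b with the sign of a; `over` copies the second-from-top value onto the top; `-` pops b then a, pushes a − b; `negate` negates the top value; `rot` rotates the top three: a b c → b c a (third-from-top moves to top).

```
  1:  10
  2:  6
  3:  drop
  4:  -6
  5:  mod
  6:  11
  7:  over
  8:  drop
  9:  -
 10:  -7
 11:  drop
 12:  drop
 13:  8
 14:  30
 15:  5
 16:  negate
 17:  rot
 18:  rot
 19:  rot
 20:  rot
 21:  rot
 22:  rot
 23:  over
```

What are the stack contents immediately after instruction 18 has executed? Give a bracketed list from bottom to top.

10      10
6       10 6
drop    10
-6      10 -6
mod     4
11      4 11
over    4 11 4
drop    4 11
-       -7
-7      -7 -7
drop    -7
drop    (empty)
8       8
30      8 30
5       8 30 5
negate  8 30 -5
rot     30 -5 8
rot     -5 8 30

[-5, 8, 30]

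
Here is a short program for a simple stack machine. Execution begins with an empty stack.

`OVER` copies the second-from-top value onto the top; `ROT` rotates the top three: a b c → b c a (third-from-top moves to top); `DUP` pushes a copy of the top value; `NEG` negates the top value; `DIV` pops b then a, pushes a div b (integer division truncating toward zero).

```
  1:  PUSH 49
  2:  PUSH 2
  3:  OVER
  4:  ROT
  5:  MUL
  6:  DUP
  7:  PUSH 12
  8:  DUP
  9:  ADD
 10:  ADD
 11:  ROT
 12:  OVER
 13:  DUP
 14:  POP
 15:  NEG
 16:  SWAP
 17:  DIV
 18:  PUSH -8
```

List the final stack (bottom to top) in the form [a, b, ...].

PUSH 49  [49]
PUSH 2   [49, 2]
OVER     [49, 2, 49]
ROT      [2, 49, 49]
MUL      [2, 2401]
DUP      [2, 2401, 2401]
PUSH 12  [2, 2401, 2401, 12]
DUP      [2, 2401, 2401, 12, 12]
ADD      [2, 2401, 2401, 24]
ADD      [2, 2401, 2425]
ROT      [2401, 2425, 2]
OVER     [2401, 2425, 2, 2425]
DUP      [2401, 2425, 2, 2425, 2425]
POP      [2401, 2425, 2, 2425]
NEG      [2401, 2425, 2, -2425]
SWAP     [2401, 2425, -2425, 2]
DIV      [2401, 2425, -1212]
PUSH -8  [2401, 2425, -1212, -8]

[2401, 2425, -1212, -8]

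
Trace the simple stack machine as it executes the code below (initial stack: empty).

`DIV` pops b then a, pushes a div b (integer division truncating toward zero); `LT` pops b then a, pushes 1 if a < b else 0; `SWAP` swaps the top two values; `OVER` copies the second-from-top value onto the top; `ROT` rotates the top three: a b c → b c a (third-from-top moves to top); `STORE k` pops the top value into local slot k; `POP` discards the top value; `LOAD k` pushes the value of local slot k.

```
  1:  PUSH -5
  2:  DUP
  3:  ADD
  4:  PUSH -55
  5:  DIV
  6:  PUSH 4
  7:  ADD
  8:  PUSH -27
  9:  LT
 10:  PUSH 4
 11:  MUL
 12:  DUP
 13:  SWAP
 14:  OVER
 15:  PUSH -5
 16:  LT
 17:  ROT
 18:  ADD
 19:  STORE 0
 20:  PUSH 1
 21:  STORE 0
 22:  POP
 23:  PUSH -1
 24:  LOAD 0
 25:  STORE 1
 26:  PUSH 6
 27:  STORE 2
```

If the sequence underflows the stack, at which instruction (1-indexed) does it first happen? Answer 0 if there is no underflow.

0

PUSH -5   [-5]
DUP       [-5, -5]
ADD       [-10]
PUSH -55  [-10, -55]
DIV       [0]
PUSH 4    [0, 4]
ADD       [4]
PUSH -27  [4, -27]
LT        [0]
PUSH 4    [0, 4]
MUL       [0]
DUP       [0, 0]
SWAP      [0, 0]
OVER      [0, 0, 0]
PUSH -5   [0, 0, 0, -5]
LT        [0, 0, 0]
ROT       [0, 0, 0]
ADD       [0, 0]
STORE 0   [0]
PUSH 1    [0, 1]
STORE 0   [0]
POP       []
PUSH -1   [-1]
LOAD 0    [-1, 1]
STORE 1   [-1]
PUSH 6    [-1, 6]
STORE 2   [-1]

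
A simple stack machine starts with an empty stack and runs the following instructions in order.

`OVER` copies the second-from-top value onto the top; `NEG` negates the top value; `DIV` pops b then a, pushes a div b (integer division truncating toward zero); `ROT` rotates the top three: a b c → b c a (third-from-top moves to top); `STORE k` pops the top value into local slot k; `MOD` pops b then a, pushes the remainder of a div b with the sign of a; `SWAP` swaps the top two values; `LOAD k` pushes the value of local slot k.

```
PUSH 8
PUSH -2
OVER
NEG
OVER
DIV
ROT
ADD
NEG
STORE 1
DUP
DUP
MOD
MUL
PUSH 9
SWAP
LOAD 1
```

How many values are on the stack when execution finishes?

PUSH 8  : 8
PUSH -2 : 8 -2
OVER    : 8 -2 8
NEG     : 8 -2 -8
OVER    : 8 -2 -8 -2
DIV     : 8 -2 4
ROT     : -2 4 8
ADD     : -2 12
NEG     : -2 -12
STORE 1 : -2
DUP     : -2 -2
DUP     : -2 -2 -2
MOD     : -2 0
MUL     : 0
PUSH 9  : 0 9
SWAP    : 9 0
LOAD 1  : 9 0 -12

3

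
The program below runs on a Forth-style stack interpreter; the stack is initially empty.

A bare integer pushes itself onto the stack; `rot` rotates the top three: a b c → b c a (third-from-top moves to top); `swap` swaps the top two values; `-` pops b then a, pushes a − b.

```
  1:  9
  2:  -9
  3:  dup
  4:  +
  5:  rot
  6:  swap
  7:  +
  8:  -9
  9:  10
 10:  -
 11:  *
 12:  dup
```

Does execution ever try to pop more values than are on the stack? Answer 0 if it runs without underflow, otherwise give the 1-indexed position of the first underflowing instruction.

9   → 9
-9  → 9 -9
dup → 9 -9 -9
+   → 9 -18
rot  — needs 3 operands, stack has 2 → underflow

5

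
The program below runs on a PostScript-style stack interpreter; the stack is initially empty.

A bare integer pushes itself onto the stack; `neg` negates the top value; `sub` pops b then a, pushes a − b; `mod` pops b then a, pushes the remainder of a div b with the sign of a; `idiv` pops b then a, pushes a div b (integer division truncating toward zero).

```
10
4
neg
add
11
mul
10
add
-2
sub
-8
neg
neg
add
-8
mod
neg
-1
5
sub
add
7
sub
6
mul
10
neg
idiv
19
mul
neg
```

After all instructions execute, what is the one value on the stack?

10   : 10
4    : 10 4
neg  : 10 -4
add  : 6
11   : 6 11
mul  : 66
10   : 66 10
add  : 76
-2   : 76 -2
sub  : 78
-8   : 78 -8
neg  : 78 8
neg  : 78 -8
add  : 70
-8   : 70 -8
mod  : 6
neg  : -6
-1   : -6 -1
5    : -6 -1 5
sub  : -6 -6
add  : -12
7    : -12 7
sub  : -19
6    : -19 6
mul  : -114
10   : -114 10
neg  : -114 -10
idiv : 11
19   : 11 19
mul  : 209
neg  : -209

-209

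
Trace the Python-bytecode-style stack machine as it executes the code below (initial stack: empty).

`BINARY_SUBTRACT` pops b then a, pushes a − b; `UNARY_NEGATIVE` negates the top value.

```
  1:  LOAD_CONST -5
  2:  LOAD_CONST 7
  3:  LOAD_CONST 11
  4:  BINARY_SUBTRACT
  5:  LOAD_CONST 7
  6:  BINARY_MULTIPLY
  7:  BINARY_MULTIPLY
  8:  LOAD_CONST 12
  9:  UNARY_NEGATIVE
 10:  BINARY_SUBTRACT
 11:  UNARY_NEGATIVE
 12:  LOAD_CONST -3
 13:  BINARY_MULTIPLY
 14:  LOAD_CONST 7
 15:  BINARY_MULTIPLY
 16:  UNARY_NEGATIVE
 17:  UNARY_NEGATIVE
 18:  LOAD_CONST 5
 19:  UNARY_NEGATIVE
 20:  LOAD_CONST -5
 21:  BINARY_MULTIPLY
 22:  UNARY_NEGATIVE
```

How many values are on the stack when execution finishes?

LOAD_CONST -5   -> -5
LOAD_CONST 7    -> -5 7
LOAD_CONST 11   -> -5 7 11
BINARY_SUBTRACT -> -5 -4
LOAD_CONST 7    -> -5 -4 7
BINARY_MULTIPLY -> -5 -28
BINARY_MULTIPLY -> 140
LOAD_CONST 12   -> 140 12
UNARY_NEGATIVE  -> 140 -12
BINARY_SUBTRACT -> 152
UNARY_NEGATIVE  -> -152
LOAD_CONST -3   -> -152 -3
BINARY_MULTIPLY -> 456
LOAD_CONST 7    -> 456 7
BINARY_MULTIPLY -> 3192
UNARY_NEGATIVE  -> -3192
UNARY_NEGATIVE  -> 3192
LOAD_CONST 5    -> 3192 5
UNARY_NEGATIVE  -> 3192 -5
LOAD_CONST -5   -> 3192 -5 -5
BINARY_MULTIPLY -> 3192 25
UNARY_NEGATIVE  -> 3192 -25

2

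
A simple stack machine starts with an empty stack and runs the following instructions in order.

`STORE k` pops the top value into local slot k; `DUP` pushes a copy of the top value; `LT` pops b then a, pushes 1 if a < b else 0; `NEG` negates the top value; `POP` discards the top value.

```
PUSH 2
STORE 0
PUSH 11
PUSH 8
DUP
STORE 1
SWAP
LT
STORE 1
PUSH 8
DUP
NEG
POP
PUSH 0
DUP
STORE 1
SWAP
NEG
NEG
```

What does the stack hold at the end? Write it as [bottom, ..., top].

PUSH 2  -> [2]
STORE 0 -> []
PUSH 11 -> [11]
PUSH 8  -> [11, 8]
DUP     -> [11, 8, 8]
STORE 1 -> [11, 8]
SWAP    -> [8, 11]
LT      -> [1]
STORE 1 -> []
PUSH 8  -> [8]
DUP     -> [8, 8]
NEG     -> [8, -8]
POP     -> [8]
PUSH 0  -> [8, 0]
DUP     -> [8, 0, 0]
STORE 1 -> [8, 0]
SWAP    -> [0, 8]
NEG     -> [0, -8]
NEG     -> [0, 8]

[0, 8]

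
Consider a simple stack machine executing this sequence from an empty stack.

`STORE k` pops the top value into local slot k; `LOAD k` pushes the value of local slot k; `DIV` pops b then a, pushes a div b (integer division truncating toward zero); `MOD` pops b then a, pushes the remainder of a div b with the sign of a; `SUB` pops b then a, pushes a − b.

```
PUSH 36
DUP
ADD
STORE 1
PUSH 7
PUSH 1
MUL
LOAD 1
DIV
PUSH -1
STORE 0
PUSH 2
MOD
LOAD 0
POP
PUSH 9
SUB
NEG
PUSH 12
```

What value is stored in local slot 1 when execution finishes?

72

PUSH 36  [36]
DUP      [36, 36]
ADD      [72]
STORE 1  []
PUSH 7   [7]
PUSH 1   [7, 1]
MUL      [7]
LOAD 1   [7, 72]
DIV      [0]
PUSH -1  [0, -1]
STORE 0  [0]
PUSH 2   [0, 2]
MOD      [0]
LOAD 0   [0, -1]
POP      [0]
PUSH 9   [0, 9]
SUB      [-9]
NEG      [9]
PUSH 12  [9, 12]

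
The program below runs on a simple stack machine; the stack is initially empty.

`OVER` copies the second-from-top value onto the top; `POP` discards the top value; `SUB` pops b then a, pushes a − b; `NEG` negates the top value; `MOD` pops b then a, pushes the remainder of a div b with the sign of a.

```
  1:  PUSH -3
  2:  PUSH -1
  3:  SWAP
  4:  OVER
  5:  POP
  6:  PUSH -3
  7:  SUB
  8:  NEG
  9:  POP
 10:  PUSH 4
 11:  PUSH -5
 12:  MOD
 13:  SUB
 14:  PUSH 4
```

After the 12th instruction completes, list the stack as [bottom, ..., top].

[-1, 4]

PUSH -3  -3
PUSH -1  -3 -1
SWAP     -1 -3
OVER     -1 -3 -1
POP      -1 -3
PUSH -3  -1 -3 -3
SUB      -1 0
NEG      -1 0
POP      -1
PUSH 4   -1 4
PUSH -5  -1 4 -5
MOD      -1 4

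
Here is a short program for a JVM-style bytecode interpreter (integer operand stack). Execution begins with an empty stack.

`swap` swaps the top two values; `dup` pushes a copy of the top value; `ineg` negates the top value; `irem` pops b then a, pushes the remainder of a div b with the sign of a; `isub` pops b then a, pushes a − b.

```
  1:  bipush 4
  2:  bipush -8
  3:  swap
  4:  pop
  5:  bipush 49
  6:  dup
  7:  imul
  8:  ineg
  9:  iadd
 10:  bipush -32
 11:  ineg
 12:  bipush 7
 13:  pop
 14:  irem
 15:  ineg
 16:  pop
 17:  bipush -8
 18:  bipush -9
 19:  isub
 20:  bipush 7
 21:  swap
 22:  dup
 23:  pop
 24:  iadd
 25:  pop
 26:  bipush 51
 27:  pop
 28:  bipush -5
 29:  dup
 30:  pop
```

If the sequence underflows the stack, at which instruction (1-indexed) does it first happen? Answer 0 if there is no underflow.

bipush 4   -> [4]
bipush -8  -> [4, -8]
swap       -> [-8, 4]
pop        -> [-8]
bipush 49  -> [-8, 49]
dup        -> [-8, 49, 49]
imul       -> [-8, 2401]
ineg       -> [-8, -2401]
iadd       -> [-2409]
bipush -32 -> [-2409, -32]
ineg       -> [-2409, 32]
bipush 7   -> [-2409, 32, 7]
pop        -> [-2409, 32]
irem       -> [-9]
ineg       -> [9]
pop        -> []
bipush -8  -> [-8]
bipush -9  -> [-8, -9]
isub       -> [1]
bipush 7   -> [1, 7]
swap       -> [7, 1]
dup        -> [7, 1, 1]
pop        -> [7, 1]
iadd       -> [8]
pop        -> []
bipush 51  -> [51]
pop        -> []
bipush -5  -> [-5]
dup        -> [-5, -5]
pop        -> [-5]

0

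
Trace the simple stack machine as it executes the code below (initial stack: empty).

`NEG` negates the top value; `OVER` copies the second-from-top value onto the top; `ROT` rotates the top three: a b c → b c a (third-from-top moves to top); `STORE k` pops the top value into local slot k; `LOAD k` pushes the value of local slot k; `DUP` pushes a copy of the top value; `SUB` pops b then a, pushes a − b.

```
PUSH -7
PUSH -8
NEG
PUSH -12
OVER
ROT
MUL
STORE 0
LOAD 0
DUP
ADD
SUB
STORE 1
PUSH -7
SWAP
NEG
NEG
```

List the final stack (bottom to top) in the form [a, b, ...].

[-7, -7]

PUSH -7  → -7
PUSH -8  → -7 -8
NEG      → -7 8
PUSH -12 → -7 8 -12
OVER     → -7 8 -12 8
ROT      → -7 -12 8 8
MUL      → -7 -12 64
STORE 0  → -7 -12
LOAD 0   → -7 -12 64
DUP      → -7 -12 64 64
ADD      → -7 -12 128
SUB      → -7 -140
STORE 1  → -7
PUSH -7  → -7 -7
SWAP     → -7 -7
NEG      → -7 7
NEG      → -7 -7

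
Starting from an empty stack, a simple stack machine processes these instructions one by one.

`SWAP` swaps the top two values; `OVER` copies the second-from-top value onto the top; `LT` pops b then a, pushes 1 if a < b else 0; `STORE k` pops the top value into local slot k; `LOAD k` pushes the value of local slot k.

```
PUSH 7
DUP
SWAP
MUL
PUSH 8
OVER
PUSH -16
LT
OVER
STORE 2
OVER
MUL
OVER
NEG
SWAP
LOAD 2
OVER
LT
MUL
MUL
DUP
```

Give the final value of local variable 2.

8

PUSH 7   → [7]
DUP      → [7, 7]
SWAP     → [7, 7]
MUL      → [49]
PUSH 8   → [49, 8]
OVER     → [49, 8, 49]
PUSH -16 → [49, 8, 49, -16]
LT       → [49, 8, 0]
OVER     → [49, 8, 0, 8]
STORE 2  → [49, 8, 0]
OVER     → [49, 8, 0, 8]
MUL      → [49, 8, 0]
OVER     → [49, 8, 0, 8]
NEG      → [49, 8, 0, -8]
SWAP     → [49, 8, -8, 0]
LOAD 2   → [49, 8, -8, 0, 8]
OVER     → [49, 8, -8, 0, 8, 0]
LT       → [49, 8, -8, 0, 0]
MUL      → [49, 8, -8, 0]
MUL      → [49, 8, 0]
DUP      → [49, 8, 0, 0]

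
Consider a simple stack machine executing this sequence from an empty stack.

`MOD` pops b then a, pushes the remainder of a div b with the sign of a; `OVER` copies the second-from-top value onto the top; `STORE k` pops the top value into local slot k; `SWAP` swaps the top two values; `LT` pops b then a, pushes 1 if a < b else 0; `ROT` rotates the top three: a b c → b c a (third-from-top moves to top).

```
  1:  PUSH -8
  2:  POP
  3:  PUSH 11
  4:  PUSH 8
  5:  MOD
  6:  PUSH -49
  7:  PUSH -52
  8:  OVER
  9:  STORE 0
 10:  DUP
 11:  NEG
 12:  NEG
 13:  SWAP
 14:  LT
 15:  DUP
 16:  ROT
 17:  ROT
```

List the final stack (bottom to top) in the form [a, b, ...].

PUSH -8  → [-8]
POP      → []
PUSH 11  → [11]
PUSH 8   → [11, 8]
MOD      → [3]
PUSH -49 → [3, -49]
PUSH -52 → [3, -49, -52]
OVER     → [3, -49, -52, -49]
STORE 0  → [3, -49, -52]
DUP      → [3, -49, -52, -52]
NEG      → [3, -49, -52, 52]
NEG      → [3, -49, -52, -52]
SWAP     → [3, -49, -52, -52]
LT       → [3, -49, 0]
DUP      → [3, -49, 0, 0]
ROT      → [3, 0, 0, -49]
ROT      → [3, 0, -49, 0]

[3, 0, -49, 0]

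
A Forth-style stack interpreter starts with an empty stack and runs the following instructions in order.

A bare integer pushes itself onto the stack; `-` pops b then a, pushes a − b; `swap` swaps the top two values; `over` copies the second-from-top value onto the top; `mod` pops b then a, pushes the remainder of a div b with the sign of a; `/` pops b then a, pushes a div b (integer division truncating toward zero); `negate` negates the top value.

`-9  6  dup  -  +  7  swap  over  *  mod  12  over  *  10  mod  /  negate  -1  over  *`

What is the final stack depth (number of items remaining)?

2

-9      -9
6       -9 6
dup     -9 6 6
-       -9 0
+       -9
7       -9 7
swap    7 -9
over    7 -9 7
*       7 -63
mod     7
12      7 12
over    7 12 7
*       7 84
10      7 84 10
mod     7 4
/       1
negate  -1
-1      -1 -1
over    -1 -1 -1
*       -1 1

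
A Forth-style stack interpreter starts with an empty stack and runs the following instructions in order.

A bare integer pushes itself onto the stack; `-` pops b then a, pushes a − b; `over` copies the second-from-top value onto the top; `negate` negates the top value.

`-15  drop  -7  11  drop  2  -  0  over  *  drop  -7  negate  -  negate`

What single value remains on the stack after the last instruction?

16

-15    : -15
drop   : (empty)
-7     : -7
11     : -7 11
drop   : -7
2      : -7 2
-      : -9
0      : -9 0
over   : -9 0 -9
*      : -9 0
drop   : -9
-7     : -9 -7
negate : -9 7
-      : -16
negate : 16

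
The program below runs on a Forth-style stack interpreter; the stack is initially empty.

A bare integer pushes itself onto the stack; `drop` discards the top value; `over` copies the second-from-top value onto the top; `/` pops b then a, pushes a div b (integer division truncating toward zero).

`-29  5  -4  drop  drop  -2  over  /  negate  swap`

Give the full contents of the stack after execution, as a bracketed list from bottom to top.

-29    → -29
5      → -29 5
-4     → -29 5 -4
drop   → -29 5
drop   → -29
-2     → -29 -2
over   → -29 -2 -29
/      → -29 0
negate → -29 0
swap   → 0 -29

[0, -29]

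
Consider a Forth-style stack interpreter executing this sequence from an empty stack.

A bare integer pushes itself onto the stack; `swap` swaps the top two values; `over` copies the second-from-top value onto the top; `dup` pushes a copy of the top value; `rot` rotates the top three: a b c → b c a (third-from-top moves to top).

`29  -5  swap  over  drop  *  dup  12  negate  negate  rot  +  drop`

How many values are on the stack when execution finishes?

29     : [29]
-5     : [29, -5]
swap   : [-5, 29]
over   : [-5, 29, -5]
drop   : [-5, 29]
*      : [-145]
dup    : [-145, -145]
12     : [-145, -145, 12]
negate : [-145, -145, -12]
negate : [-145, -145, 12]
rot    : [-145, 12, -145]
+      : [-145, -133]
drop   : [-145]

1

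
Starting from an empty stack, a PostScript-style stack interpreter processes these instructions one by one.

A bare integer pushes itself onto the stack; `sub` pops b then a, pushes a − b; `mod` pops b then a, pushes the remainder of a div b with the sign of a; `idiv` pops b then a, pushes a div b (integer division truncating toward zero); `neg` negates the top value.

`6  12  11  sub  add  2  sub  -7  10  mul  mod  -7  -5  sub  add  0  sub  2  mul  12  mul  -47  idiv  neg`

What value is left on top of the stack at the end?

1

6    -> 6
12   -> 6 12
11   -> 6 12 11
sub  -> 6 1
add  -> 7
2    -> 7 2
sub  -> 5
-7   -> 5 -7
10   -> 5 -7 10
mul  -> 5 -70
mod  -> 5
-7   -> 5 -7
-5   -> 5 -7 -5
sub  -> 5 -2
add  -> 3
0    -> 3 0
sub  -> 3
2    -> 3 2
mul  -> 6
12   -> 6 12
mul  -> 72
-47  -> 72 -47
idiv -> -1
neg  -> 1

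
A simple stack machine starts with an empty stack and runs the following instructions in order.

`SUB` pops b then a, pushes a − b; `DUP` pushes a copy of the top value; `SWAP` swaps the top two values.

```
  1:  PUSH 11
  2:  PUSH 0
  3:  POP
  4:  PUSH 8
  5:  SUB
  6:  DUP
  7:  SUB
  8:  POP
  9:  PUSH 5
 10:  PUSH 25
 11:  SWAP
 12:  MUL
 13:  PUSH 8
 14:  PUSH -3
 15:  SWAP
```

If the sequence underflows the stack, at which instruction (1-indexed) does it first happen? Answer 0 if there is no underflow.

PUSH 11 -> 11
PUSH 0  -> 11 0
POP     -> 11
PUSH 8  -> 11 8
SUB     -> 3
DUP     -> 3 3
SUB     -> 0
POP     -> (empty)
PUSH 5  -> 5
PUSH 25 -> 5 25
SWAP    -> 25 5
MUL     -> 125
PUSH 8  -> 125 8
PUSH -3 -> 125 8 -3
SWAP    -> 125 -3 8

0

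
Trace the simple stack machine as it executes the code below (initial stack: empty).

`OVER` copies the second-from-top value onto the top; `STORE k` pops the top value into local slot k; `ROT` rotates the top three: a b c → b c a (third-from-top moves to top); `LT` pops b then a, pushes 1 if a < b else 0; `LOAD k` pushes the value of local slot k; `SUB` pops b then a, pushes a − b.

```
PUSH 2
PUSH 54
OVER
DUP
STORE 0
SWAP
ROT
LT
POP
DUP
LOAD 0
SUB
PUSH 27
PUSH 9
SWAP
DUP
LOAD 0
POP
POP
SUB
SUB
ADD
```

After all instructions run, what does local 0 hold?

2

PUSH 2   2
PUSH 54  2 54
OVER     2 54 2
DUP      2 54 2 2
STORE 0  2 54 2
SWAP     2 2 54
ROT      2 54 2
LT       2 0
POP      2
DUP      2 2
LOAD 0   2 2 2
SUB      2 0
PUSH 27  2 0 27
PUSH 9   2 0 27 9
SWAP     2 0 9 27
DUP      2 0 9 27 27
LOAD 0   2 0 9 27 27 2
POP      2 0 9 27 27
POP      2 0 9 27
SUB      2 0 -18
SUB      2 18
ADD      20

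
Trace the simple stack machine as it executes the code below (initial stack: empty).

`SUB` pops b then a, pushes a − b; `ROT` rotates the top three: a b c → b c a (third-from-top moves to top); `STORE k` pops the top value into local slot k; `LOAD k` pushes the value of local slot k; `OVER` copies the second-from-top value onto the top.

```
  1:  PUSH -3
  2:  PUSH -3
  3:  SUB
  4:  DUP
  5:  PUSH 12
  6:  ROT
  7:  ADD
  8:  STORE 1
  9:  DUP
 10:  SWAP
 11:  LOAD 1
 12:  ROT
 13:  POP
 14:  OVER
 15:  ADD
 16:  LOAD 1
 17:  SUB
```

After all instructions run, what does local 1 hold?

PUSH -3 -> [-3]
PUSH -3 -> [-3, -3]
SUB     -> [0]
DUP     -> [0, 0]
PUSH 12 -> [0, 0, 12]
ROT     -> [0, 12, 0]
ADD     -> [0, 12]
STORE 1 -> [0]
DUP     -> [0, 0]
SWAP    -> [0, 0]
LOAD 1  -> [0, 0, 12]
ROT     -> [0, 12, 0]
POP     -> [0, 12]
OVER    -> [0, 12, 0]
ADD     -> [0, 12]
LOAD 1  -> [0, 12, 12]
SUB     -> [0, 0]

12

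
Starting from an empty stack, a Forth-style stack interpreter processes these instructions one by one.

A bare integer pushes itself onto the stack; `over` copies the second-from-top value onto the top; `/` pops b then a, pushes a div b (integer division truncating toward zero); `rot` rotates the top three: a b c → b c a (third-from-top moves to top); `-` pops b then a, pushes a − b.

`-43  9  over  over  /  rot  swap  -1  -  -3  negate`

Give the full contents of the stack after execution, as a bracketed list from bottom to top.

[9, -43, -3, 3]

-43    -> -43
9      -> -43 9
over   -> -43 9 -43
over   -> -43 9 -43 9
/      -> -43 9 -4
rot    -> 9 -4 -43
swap   -> 9 -43 -4
-1     -> 9 -43 -4 -1
-      -> 9 -43 -3
-3     -> 9 -43 -3 -3
negate -> 9 -43 -3 3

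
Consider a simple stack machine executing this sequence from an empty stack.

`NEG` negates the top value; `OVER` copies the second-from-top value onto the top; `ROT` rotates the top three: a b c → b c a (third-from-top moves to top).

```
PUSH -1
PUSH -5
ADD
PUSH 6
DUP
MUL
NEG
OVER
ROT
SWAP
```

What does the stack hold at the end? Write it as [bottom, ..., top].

PUSH -1  -1
PUSH -5  -1 -5
ADD      -6
PUSH 6   -6 6
DUP      -6 6 6
MUL      -6 36
NEG      -6 -36
OVER     -6 -36 -6
ROT      -36 -6 -6
SWAP     -36 -6 -6

[-36, -6, -6]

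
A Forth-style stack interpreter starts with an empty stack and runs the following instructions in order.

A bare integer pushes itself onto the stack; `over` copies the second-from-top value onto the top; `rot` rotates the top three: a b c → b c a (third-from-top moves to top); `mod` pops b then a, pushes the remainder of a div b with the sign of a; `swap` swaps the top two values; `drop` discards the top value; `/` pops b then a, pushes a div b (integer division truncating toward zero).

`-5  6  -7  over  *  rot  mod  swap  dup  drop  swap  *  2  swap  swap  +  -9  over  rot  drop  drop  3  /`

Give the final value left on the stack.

-3

-5   → -5
6    → -5 6
-7   → -5 6 -7
over → -5 6 -7 6
*    → -5 6 -42
rot  → 6 -42 -5
mod  → 6 -2
swap → -2 6
dup  → -2 6 6
drop → -2 6
swap → 6 -2
*    → -12
2    → -12 2
swap → 2 -12
swap → -12 2
+    → -10
-9   → -10 -9
over → -10 -9 -10
rot  → -9 -10 -10
drop → -9 -10
drop → -9
3    → -9 3
/    → -3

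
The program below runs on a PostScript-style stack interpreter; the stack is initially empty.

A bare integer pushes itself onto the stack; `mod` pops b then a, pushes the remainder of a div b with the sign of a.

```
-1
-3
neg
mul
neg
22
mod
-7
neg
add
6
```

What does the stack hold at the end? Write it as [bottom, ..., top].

[10, 6]

-1  -> -1
-3  -> -1 -3
neg -> -1 3
mul -> -3
neg -> 3
22  -> 3 22
mod -> 3
-7  -> 3 -7
neg -> 3 7
add -> 10
6   -> 10 6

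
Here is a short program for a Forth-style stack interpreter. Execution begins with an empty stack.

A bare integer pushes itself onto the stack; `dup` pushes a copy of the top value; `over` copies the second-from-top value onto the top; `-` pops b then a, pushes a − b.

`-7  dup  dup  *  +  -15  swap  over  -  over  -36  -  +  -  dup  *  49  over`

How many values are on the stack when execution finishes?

-7   → [-7]
dup  → [-7, -7]
dup  → [-7, -7, -7]
*    → [-7, 49]
+    → [42]
-15  → [42, -15]
swap → [-15, 42]
over → [-15, 42, -15]
-    → [-15, 57]
over → [-15, 57, -15]
-36  → [-15, 57, -15, -36]
-    → [-15, 57, 21]
+    → [-15, 78]
-    → [-93]
dup  → [-93, -93]
*    → [8649]
49   → [8649, 49]
over → [8649, 49, 8649]

3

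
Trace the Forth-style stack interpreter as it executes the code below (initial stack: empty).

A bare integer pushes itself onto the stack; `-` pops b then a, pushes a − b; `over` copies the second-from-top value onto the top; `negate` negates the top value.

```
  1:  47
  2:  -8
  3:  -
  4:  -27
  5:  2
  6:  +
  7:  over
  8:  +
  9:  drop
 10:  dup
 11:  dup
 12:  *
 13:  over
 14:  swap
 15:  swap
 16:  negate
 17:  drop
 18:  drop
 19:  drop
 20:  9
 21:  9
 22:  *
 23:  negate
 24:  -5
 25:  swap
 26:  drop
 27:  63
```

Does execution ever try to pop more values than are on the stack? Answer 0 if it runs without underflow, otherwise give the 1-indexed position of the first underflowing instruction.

47     -> [47]
-8     -> [47, -8]
-      -> [55]
-27    -> [55, -27]
2      -> [55, -27, 2]
+      -> [55, -25]
over   -> [55, -25, 55]
+      -> [55, 30]
drop   -> [55]
dup    -> [55, 55]
dup    -> [55, 55, 55]
*      -> [55, 3025]
over   -> [55, 3025, 55]
swap   -> [55, 55, 3025]
swap   -> [55, 3025, 55]
negate -> [55, 3025, -55]
drop   -> [55, 3025]
drop   -> [55]
drop   -> []
9      -> [9]
9      -> [9, 9]
*      -> [81]
negate -> [-81]
-5     -> [-81, -5]
swap   -> [-5, -81]
drop   -> [-5]
63     -> [-5, 63]

0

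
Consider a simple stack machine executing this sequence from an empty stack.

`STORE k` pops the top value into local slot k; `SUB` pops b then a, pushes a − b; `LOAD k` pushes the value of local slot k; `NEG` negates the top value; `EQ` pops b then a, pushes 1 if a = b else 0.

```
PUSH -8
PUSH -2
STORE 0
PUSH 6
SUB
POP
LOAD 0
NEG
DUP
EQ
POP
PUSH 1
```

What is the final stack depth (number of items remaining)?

1

PUSH -8  -8
PUSH -2  -8 -2
STORE 0  -8
PUSH 6   -8 6
SUB      -14
POP      (empty)
LOAD 0   -2
NEG      2
DUP      2 2
EQ       1
POP      (empty)
PUSH 1   1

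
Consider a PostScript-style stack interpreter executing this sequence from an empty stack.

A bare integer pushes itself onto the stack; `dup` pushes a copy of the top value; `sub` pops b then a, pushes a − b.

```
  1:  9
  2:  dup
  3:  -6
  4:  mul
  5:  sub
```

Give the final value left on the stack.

63

9   → [9]
dup → [9, 9]
-6  → [9, 9, -6]
mul → [9, -54]
sub → [63]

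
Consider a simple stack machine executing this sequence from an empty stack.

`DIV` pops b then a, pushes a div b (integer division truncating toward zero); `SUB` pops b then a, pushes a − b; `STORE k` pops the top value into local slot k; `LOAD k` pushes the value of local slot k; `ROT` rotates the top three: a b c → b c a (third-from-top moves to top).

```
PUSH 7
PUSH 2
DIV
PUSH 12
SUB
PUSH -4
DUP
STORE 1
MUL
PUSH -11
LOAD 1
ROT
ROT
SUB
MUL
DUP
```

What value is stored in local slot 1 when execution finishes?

PUSH 7    [7]
PUSH 2    [7, 2]
DIV       [3]
PUSH 12   [3, 12]
SUB       [-9]
PUSH -4   [-9, -4]
DUP       [-9, -4, -4]
STORE 1   [-9, -4]
MUL       [36]
PUSH -11  [36, -11]
LOAD 1    [36, -11, -4]
ROT       [-11, -4, 36]
ROT       [-4, 36, -11]
SUB       [-4, 47]
MUL       [-188]
DUP       [-188, -188]

-4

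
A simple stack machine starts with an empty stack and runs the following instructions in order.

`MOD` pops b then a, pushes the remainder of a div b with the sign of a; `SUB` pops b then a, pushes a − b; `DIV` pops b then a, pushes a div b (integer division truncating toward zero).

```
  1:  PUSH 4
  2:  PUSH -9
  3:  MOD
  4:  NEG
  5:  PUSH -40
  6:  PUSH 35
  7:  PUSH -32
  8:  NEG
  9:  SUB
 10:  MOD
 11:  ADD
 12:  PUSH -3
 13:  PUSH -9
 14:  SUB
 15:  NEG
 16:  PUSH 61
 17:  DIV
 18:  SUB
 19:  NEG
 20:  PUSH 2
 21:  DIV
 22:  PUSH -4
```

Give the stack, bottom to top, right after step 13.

[-5, -3, -9]

PUSH 4   -> [4]
PUSH -9  -> [4, -9]
MOD      -> [4]
NEG      -> [-4]
PUSH -40 -> [-4, -40]
PUSH 35  -> [-4, -40, 35]
PUSH -32 -> [-4, -40, 35, -32]
NEG      -> [-4, -40, 35, 32]
SUB      -> [-4, -40, 3]
MOD      -> [-4, -1]
ADD      -> [-5]
PUSH -3  -> [-5, -3]
PUSH -9  -> [-5, -3, -9]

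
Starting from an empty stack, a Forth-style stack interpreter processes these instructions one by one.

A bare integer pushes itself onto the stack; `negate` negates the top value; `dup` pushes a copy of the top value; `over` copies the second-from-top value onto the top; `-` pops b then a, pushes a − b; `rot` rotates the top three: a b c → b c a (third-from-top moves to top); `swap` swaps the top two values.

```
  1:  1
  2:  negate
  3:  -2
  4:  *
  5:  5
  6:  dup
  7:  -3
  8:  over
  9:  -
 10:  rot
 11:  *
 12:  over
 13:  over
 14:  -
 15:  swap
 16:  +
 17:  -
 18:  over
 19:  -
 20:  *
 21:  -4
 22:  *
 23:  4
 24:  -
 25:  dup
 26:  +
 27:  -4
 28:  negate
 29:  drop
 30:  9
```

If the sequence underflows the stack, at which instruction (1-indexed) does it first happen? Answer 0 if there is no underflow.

1       [1]
negate  [-1]
-2      [-1, -2]
*       [2]
5       [2, 5]
dup     [2, 5, 5]
-3      [2, 5, 5, -3]
over    [2, 5, 5, -3, 5]
-       [2, 5, 5, -8]
rot     [2, 5, -8, 5]
*       [2, 5, -40]
over    [2, 5, -40, 5]
over    [2, 5, -40, 5, -40]
-       [2, 5, -40, 45]
swap    [2, 5, 45, -40]
+       [2, 5, 5]
-       [2, 0]
over    [2, 0, 2]
-       [2, -2]
*       [-4]
-4      [-4, -4]
*       [16]
4       [16, 4]
-       [12]
dup     [12, 12]
+       [24]
-4      [24, -4]
negate  [24, 4]
drop    [24]
9       [24, 9]

0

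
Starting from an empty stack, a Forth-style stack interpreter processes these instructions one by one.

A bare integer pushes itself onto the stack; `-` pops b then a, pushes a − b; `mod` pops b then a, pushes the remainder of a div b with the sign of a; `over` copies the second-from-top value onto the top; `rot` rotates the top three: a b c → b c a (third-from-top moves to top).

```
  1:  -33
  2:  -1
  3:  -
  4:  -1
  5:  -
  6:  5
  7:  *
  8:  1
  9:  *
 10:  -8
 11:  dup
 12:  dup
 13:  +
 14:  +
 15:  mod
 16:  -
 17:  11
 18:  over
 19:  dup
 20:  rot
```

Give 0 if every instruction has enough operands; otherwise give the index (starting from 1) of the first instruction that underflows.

16

-33 : -33
-1  : -33 -1
-   : -32
-1  : -32 -1
-   : -31
5   : -31 5
*   : -155
1   : -155 1
*   : -155
-8  : -155 -8
dup : -155 -8 -8
dup : -155 -8 -8 -8
+   : -155 -8 -16
+   : -155 -24
mod : -11
-  — needs 2 operands, stack has 1 → underflow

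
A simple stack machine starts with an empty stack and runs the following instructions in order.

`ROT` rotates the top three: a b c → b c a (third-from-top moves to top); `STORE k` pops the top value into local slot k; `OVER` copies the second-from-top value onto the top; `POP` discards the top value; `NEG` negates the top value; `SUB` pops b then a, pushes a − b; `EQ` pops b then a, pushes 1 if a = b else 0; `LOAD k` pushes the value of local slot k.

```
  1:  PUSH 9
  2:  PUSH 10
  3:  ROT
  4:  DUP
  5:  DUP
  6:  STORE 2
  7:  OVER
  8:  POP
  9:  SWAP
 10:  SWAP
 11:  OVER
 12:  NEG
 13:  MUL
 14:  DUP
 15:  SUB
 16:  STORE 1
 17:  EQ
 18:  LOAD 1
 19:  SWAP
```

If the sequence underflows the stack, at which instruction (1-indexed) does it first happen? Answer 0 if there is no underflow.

PUSH 9  : 9
PUSH 10 : 9 10
ROT  — needs 3 operands, stack has 2 → underflow

3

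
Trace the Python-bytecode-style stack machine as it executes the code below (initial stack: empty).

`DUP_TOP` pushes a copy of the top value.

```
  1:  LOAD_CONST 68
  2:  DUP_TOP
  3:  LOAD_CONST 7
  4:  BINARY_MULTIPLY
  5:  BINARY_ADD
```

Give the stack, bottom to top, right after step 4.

LOAD_CONST 68   -> [68]
DUP_TOP         -> [68, 68]
LOAD_CONST 7    -> [68, 68, 7]
BINARY_MULTIPLY -> [68, 476]

[68, 476]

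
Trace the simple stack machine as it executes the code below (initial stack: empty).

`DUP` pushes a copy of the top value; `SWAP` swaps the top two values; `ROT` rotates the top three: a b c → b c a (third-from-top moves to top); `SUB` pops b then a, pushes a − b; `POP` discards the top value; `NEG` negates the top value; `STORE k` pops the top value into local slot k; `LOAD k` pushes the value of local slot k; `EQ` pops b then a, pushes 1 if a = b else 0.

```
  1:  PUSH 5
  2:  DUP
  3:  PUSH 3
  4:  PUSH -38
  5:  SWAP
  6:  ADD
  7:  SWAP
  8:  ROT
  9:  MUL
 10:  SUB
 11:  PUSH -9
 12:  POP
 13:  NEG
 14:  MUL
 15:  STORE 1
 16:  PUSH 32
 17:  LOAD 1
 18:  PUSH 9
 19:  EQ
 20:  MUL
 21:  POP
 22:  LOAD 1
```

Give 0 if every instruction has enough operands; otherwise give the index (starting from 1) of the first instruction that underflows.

14

PUSH 5   : [5]
DUP      : [5, 5]
PUSH 3   : [5, 5, 3]
PUSH -38 : [5, 5, 3, -38]
SWAP     : [5, 5, -38, 3]
ADD      : [5, 5, -35]
SWAP     : [5, -35, 5]
ROT      : [-35, 5, 5]
MUL      : [-35, 25]
SUB      : [-60]
PUSH -9  : [-60, -9]
POP      : [-60]
NEG      : [60]
MUL  — needs 2 operands, stack has 1 → underflow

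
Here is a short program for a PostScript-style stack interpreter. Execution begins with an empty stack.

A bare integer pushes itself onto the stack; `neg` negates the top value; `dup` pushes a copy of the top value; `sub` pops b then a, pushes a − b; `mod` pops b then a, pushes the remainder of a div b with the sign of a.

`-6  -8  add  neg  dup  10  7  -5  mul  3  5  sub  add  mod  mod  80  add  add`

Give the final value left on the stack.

98

-6  -> [-6]
-8  -> [-6, -8]
add -> [-14]
neg -> [14]
dup -> [14, 14]
10  -> [14, 14, 10]
7   -> [14, 14, 10, 7]
-5  -> [14, 14, 10, 7, -5]
mul -> [14, 14, 10, -35]
3   -> [14, 14, 10, -35, 3]
5   -> [14, 14, 10, -35, 3, 5]
sub -> [14, 14, 10, -35, -2]
add -> [14, 14, 10, -37]
mod -> [14, 14, 10]
mod -> [14, 4]
80  -> [14, 4, 80]
add -> [14, 84]
add -> [98]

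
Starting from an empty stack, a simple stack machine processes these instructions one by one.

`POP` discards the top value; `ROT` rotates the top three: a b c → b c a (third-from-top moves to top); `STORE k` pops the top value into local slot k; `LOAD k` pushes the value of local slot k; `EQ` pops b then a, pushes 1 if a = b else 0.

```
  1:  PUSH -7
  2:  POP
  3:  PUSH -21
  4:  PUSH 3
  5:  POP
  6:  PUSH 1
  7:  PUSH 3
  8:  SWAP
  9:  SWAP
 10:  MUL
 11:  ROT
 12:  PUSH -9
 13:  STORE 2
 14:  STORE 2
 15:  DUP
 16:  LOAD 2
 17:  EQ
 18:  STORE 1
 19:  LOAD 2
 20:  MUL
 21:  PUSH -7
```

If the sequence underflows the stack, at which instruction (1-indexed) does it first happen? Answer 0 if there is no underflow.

11

PUSH -7   -7
POP       (empty)
PUSH -21  -21
PUSH 3    -21 3
POP       -21
PUSH 1    -21 1
PUSH 3    -21 1 3
SWAP      -21 3 1
SWAP      -21 1 3
MUL       -21 3
ROT  — needs 3 operands, stack has 2 → underflow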